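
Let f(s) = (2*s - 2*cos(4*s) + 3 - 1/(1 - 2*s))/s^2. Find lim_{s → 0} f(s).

12

Substitution gives 0/0; apply L'Hôpital's rule 2 times.
After differentiating numerator and denominator 2 times the quotient is (32*cos(4*s) + 8/(2*s - 1)^3)/(2); at s = 0 this is 12.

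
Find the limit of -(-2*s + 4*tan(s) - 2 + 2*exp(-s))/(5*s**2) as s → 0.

-1/5

Substitution gives 0/0 (the numerator vanishes to order 2).
Expand each term to order s^2: the coefficient of s^2 in 2·e^(-s) is 1 and in 4·tan(s) is 0.
Lower-order terms cancel with the polynomial part, so the numerator is (1)·s^2 + o(s^2), and the limit is (1)/(-5) = -1/5.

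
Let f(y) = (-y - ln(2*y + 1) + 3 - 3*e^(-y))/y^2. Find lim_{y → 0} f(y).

Substitution gives 0/0; apply L'Hôpital's rule 2 times.
After differentiating numerator and denominator 2 times the quotient is (-3*e^(-y) + 4/(2*y + 1)^2)/(2); at y = 0 this is 1/2.

1/2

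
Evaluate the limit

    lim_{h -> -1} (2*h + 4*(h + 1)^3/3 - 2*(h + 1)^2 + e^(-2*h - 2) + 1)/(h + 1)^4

2/3

Direct substitution gives 0/0.
Apply L'Hôpital: lim (-4*h + 4*(h + 1)^2 - 2*e^(-2*h - 2) - 2)/(4*(h + 1)^3), still 0/0.
Apply L'Hôpital: lim (8*h + 4*e^(-2*h - 2) + 4)/(12*(h + 1)^2), still 0/0.
Apply L'Hôpital: lim (8 - 8*e^(-2*h - 2))/(24*h + 24), still 0/0.
After 4 applications of L'Hôpital's rule the quotient is (16*e^(-2*h - 2))/(24); substituting h = -1 gives 2/3.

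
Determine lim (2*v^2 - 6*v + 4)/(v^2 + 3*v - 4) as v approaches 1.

Direct substitution gives 0/0, so factor. Both numerator and denominator have (v - 1) as a factor.
After cancelling, the expression reduces to (2*v - 4)/(v + 4).
Substituting v = 1 gives -2/5.

-2/5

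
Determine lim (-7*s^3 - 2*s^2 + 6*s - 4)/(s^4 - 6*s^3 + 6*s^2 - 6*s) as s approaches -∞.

0

The denominator has degree 4 and the numerator degree 3. Dividing numerator and denominator by s^4 sends every term to 0 except the leading denominator term, so the limit is 0.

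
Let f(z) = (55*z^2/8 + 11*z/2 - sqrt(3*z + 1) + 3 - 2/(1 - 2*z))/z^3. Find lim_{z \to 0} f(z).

-283/16

Substitution gives 0/0; apply L'Hôpital's rule 3 times.
After differentiating numerator and denominator 3 times the quotient is (-81/(8*(3*z + 1)^(5/2)) - 96/(2*z - 1)^4)/(6); at z = 0 this is -283/16.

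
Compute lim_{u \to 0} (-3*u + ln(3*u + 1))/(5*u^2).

Direct substitution gives 0/0.
Apply L'Hôpital: lim (-3 + 3/(3*u + 1))/(10*u), still 0/0.
After 2 applications of L'Hôpital's rule the quotient is (-9/(3*u + 1)^2)/(10); substituting u = 0 gives -9/10.

-9/10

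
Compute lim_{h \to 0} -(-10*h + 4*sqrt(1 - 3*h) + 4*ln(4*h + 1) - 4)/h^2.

Substitution gives 0/0 (the numerator vanishes to order 2).
Expand each term to order h^2: the coefficient of h^2 in 4·ln(1 + 4h) is -32 and in 4·√(1 - 3h) is -9/2.
Lower-order terms cancel with the polynomial part, so the numerator is (-73/2)·h^2 + o(h^2), and the limit is (-73/2)/(-1) = 73/2.

73/2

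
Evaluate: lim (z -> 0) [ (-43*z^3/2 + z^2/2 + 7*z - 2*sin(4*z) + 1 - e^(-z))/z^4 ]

Substitution gives 0/0; apply L'Hôpital's rule 4 times.
After differentiating numerator and denominator 4 times the quotient is (-512*sin(4*z) - e^(-z))/(24); at z = 0 this is -1/24.

-1/24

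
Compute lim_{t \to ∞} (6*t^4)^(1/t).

1

Base → ∞ and exponent → 0: an ∞^0 form.
Take logs: (1/t)·ln(6·t^4) = (ln 6 + 4·ln t)/t → 0.
So the limit is e^0 = 1.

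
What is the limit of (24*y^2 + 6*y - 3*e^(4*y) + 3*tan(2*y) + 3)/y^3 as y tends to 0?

Substitution gives 0/0 (the numerator vanishes to order 3).
Expand each term to order y^3: the coefficient of y^3 in 3·tan(2y) is 8 and in -3·e^(4y) is -32.
Lower-order terms cancel with the polynomial part, so the numerator is (-24)·y^3 + o(y^3), and the limit is (-24)/(1) = -24.

-24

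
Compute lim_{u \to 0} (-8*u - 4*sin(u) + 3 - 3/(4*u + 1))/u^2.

-48

Substitution gives 0/0; apply L'Hôpital's rule 2 times.
After differentiating numerator and denominator 2 times the quotient is (4*sin(u) - 96/(4*u + 1)^3)/(2); at u = 0 this is -48.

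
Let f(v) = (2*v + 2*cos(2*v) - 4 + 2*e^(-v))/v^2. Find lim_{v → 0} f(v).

-3

Substitution gives 0/0 (the numerator vanishes to order 2).
Expand each term to order v^2: the coefficient of v^2 in 2·e^(-v) is 1 and in 2·cos(2v) is -4.
Lower-order terms cancel with the polynomial part, so the numerator is (-3)·v^2 + o(v^2), and the limit is (-3)/(1) = -3.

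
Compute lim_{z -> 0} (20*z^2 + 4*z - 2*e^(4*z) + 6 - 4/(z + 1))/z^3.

-52/3

Substitution gives 0/0 (the numerator vanishes to order 3).
Expand each term to order z^3: the coefficient of z^3 in -2·e^(4z) is -64/3 and in -4·1/(1 + z) is 4.
Lower-order terms cancel with the polynomial part, so the numerator is (-52/3)·z^3 + o(z^3), and the limit is (-52/3)/(1) = -52/3.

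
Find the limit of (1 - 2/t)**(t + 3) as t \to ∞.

e^(-2)

Write it as [(1 - 2/t)^t]^(1) · (1 - 2/t)^(3). The bracketed term tends to e^(-2) and the second factor to 1, so the limit is e^(-2).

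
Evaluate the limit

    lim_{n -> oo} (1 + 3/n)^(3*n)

e^(9)

Write it as [(1 + 3/n)^n]^(3) · (1 + 3/n)^(0). The bracketed term tends to e^(3) and the second factor to 1, so the limit is e^(9).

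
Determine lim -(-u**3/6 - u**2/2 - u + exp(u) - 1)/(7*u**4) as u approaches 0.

Direct substitution gives 0/0.
Apply L'Hôpital: lim (-u^2/2 - u + e^(u) - 1)/(-28*u^3), still 0/0.
Apply L'Hôpital: lim (-u + e^(u) - 1)/(-84*u^2), still 0/0.
Apply L'Hôpital: lim (e^(u) - 1)/(-168*u), still 0/0.
After 4 applications of L'Hôpital's rule the quotient is (e^(u))/(-168); substituting u = 0 gives -1/168.

-1/168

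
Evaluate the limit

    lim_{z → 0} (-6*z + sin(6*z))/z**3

Direct substitution gives 0/0.
Apply L'Hôpital: lim (6*cos(6*z) - 6)/(3*z^2), still 0/0.
Apply L'Hôpital: lim (-36*sin(6*z))/(6*z), still 0/0.
After 3 applications of L'Hôpital's rule the quotient is (-216*cos(6*z))/(6); substituting z = 0 gives -36.

-36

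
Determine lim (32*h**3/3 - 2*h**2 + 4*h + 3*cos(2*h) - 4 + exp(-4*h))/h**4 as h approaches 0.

Substitution gives 0/0 (the numerator vanishes to order 4).
Expand each term to order h^4: the coefficient of h^4 in e^(-4h) is 32/3 and in 3·cos(2h) is 2.
Lower-order terms cancel with the polynomial part, so the numerator is (38/3)·h^4 + o(h^4), and the limit is (38/3)/(1) = 38/3.

38/3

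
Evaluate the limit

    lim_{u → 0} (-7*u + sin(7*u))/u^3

-343/6

Direct substitution gives 0/0.
Apply L'Hôpital: lim (7*cos(7*u) - 7)/(3*u^2), still 0/0.
Apply L'Hôpital: lim (-49*sin(7*u))/(6*u), still 0/0.
After 3 applications of L'Hôpital's rule the quotient is (-343*cos(7*u))/(6); substituting u = 0 gives -343/6.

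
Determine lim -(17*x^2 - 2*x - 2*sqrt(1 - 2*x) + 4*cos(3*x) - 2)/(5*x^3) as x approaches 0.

Substitution gives 0/0; apply L'Hôpital's rule 3 times.
After differentiating numerator and denominator 3 times the quotient is (108*sin(3*x) + 6/(1 - 2*x)^(5/2))/(-30); at x = 0 this is -1/5.

-1/5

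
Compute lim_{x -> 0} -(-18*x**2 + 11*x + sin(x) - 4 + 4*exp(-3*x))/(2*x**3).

109/12

Substitution gives 0/0 (the numerator vanishes to order 3).
Expand each term to order x^3: the coefficient of x^3 in sin(x) is -1/6 and in 4·e^(-3x) is -18.
Lower-order terms cancel with the polynomial part, so the numerator is (-109/6)·x^3 + o(x^3), and the limit is (-109/6)/(-2) = 109/12.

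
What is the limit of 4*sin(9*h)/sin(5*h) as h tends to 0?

Substitution gives 0/0.
Divide numerator and denominator by h: sin(9h)/h → 9 and sin(5h)/h → 5, so the limit is 4·9/5 = 36/5.

36/5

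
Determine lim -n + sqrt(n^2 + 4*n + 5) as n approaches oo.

2

This has the form ∞ − ∞. Multiply and divide by the conjugate √(n^2 + 4*n + 5) + n.
That gives (4n + 5) / (√(n^2 + 4*n + 5) + n).
Divide numerator and denominator by n: the limit is 4/(2·1) = 2.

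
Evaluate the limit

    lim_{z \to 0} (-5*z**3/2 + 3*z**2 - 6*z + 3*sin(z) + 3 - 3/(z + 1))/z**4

Substitution gives 0/0 (the numerator vanishes to order 4).
Expand each term to order z^4: the coefficient of z^4 in -3·1/(1 + z) is -3 and in 3·sin(z) is 0.
Lower-order terms cancel with the polynomial part, so the numerator is (-3)·z^4 + o(z^4), and the limit is (-3)/(1) = -3.

-3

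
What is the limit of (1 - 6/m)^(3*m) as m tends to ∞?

Write it as [(1 - 6/m)^m]^(3) · (1 - 6/m)^(0). The bracketed term tends to e^(-6) and the second factor to 1, so the limit is e^(-18).

e^(-18)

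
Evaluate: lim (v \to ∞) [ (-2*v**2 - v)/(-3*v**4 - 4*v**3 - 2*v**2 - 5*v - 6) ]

The denominator has degree 4 and the numerator degree 2. Dividing numerator and denominator by v^4 sends every term to 0 except the leading denominator term, so the limit is 0.

0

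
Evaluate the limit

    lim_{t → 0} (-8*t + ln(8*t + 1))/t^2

-32

Direct substitution gives 0/0.
Apply L'Hôpital: lim (-8 + 8/(8*t + 1))/(2*t), still 0/0.
After 2 applications of L'Hôpital's rule the quotient is (-64/(8*t + 1)^2)/(2); substituting t = 0 gives -32.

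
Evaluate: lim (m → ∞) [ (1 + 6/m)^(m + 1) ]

Let L be the limit and take ln: ln L = lim (m + 1)·ln(1 + 6/m) = lim (m + 1)·(6/m + O(1/m²)) = 6.
Hence L = e^(6).

e^(6)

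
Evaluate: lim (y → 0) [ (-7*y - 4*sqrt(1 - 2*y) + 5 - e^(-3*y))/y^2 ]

Substitution gives 0/0; apply L'Hôpital's rule 2 times.
After differentiating numerator and denominator 2 times the quotient is (-9*e^(-3*y) + 4/(1 - 2*y)^(3/2))/(2); at y = 0 this is -5/2.

-5/2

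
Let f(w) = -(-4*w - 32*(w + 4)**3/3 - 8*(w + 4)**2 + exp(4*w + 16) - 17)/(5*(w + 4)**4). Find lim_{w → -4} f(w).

Direct substitution gives 0/0.
Apply L'Hôpital: lim (-16*w - 32*(w + 4)^2 + 4*e^(4*w + 16) - 68)/(-20*(w + 4)^3), still 0/0.
Apply L'Hôpital: lim (-64*w + 16*e^(4*w + 16) - 272)/(-60*(w + 4)^2), still 0/0.
Apply L'Hôpital: lim (64*e^(4*w + 16) - 64)/(-120*w - 480), still 0/0.
After 4 applications of L'Hôpital's rule the quotient is (256*e^(4*w + 16))/(-120); substituting w = -4 gives -32/15.

-32/15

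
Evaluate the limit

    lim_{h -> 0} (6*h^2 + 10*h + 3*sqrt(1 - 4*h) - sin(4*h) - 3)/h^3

-4/3

Substitution gives 0/0; apply L'Hôpital's rule 3 times.
After differentiating numerator and denominator 3 times the quotient is (64*cos(4*h) - 72/(1 - 4*h)^(5/2))/(6); at h = 0 this is -4/3.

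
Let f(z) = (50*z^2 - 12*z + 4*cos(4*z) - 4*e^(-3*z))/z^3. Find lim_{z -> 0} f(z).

18

Substitution gives 0/0; apply L'Hôpital's rule 3 times.
After differentiating numerator and denominator 3 times the quotient is (256*sin(4*z) + 108*e^(-3*z))/(6); at z = 0 this is 18.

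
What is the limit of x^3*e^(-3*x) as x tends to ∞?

0

Write as x^3/e^{3x}, an ∞/∞ form.
Exponential growth dominates any polynomial, so repeated L'Hôpital (or the standard result) gives 0.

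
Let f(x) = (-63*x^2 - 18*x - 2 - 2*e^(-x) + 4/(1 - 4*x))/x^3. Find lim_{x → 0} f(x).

Substitution gives 0/0 (the numerator vanishes to order 3).
Expand each term to order x^3: the coefficient of x^3 in 4·1/(1 - 4x) is 256 and in -2·e^(-x) is 1/3.
Lower-order terms cancel with the polynomial part, so the numerator is (769/3)·x^3 + o(x^3), and the limit is (769/3)/(1) = 769/3.

769/3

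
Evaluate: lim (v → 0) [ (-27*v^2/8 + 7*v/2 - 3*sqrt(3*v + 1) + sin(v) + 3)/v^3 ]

Substitution gives 0/0; apply L'Hôpital's rule 3 times.
After differentiating numerator and denominator 3 times the quotient is (-cos(v) - 243/(8*(3*v + 1)^(5/2)))/(6); at v = 0 this is -251/48.

-251/48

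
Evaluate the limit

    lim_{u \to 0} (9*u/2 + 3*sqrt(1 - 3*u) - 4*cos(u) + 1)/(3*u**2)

Substitution gives 0/0 (the numerator vanishes to order 2).
Expand each term to order u^2: the coefficient of u^2 in 3·√(1 - 3u) is -27/8 and in -4·cos(u) is 2.
Lower-order terms cancel with the polynomial part, so the numerator is (-11/8)·u^2 + o(u^2), and the limit is (-11/8)/(3) = -11/24.

-11/24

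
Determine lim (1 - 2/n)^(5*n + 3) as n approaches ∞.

e^(-10)

Let L be the limit and take ln: ln L = lim (5n + 3)·ln(1 - 2/n) = lim (5n + 3)·(-2/n + O(1/n²)) = -10.
Hence L = e^(-10).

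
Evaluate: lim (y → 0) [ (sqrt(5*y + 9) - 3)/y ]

A 0/0 form; rationalise with √(9 + 5y) + √9. This collapses the numerator to 5y, leaving 5/(√(9 + 5y) + √9) → 5/(2√9) = 5/6.

5/6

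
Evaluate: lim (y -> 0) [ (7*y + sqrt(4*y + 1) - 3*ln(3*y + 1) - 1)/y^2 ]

23/2

Substitution gives 0/0; apply L'Hôpital's rule 2 times.
After differentiating numerator and denominator 2 times the quotient is (-4/(4*y + 1)^(3/2) + 27/(3*y + 1)^2)/(2); at y = 0 this is 23/2.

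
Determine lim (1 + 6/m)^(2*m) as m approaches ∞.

e^(12)

The base → 1 and the exponent → ∞: a 1^∞ form.
Take logarithms: (2m)·ln(1 + 6/m). Since ln(1+u) ~ u for small u, this behaves like (2m)·(6/m) → 12.
So the limit is e^(12).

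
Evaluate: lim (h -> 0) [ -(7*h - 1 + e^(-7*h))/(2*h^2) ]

Direct substitution gives 0/0.
Apply L'Hôpital: lim (7 - 7*e^(-7*h))/(-4*h), still 0/0.
After 2 applications of L'Hôpital's rule the quotient is (49*e^(-7*h))/(-4); substituting h = 0 gives -49/4.

-49/4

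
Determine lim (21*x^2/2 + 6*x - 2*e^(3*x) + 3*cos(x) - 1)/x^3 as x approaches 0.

-9

Substitution gives 0/0 (the numerator vanishes to order 3).
Expand each term to order x^3: the coefficient of x^3 in -2·e^(3x) is -9 and in 3·cos(x) is 0.
Lower-order terms cancel with the polynomial part, so the numerator is (-9)·x^3 + o(x^3), and the limit is (-9)/(1) = -9.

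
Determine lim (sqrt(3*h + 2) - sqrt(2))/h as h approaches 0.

3*√(2)/4

Substitution gives 0/0. Multiply numerator and denominator by the conjugate √(2 + 3h) + √2.
The numerator becomes (2 + 3h) − 2 = 3h, so the expression simplifies to 3/(√(2 + 3h) + √2).
Letting h → 0 gives 3/(2√2) = 3*√(2)/4.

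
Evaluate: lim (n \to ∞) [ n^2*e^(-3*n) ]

Write as n^2/e^{3n}, an ∞/∞ form.
Exponential growth dominates any polynomial, so repeated L'Hôpital (or the standard result) gives 0.

0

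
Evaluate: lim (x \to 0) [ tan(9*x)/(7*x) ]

Substitution gives 0/0.
Since tan(u)/u → 1 as u → 0, tan(9x)/(9x) → 1 and the limit is 9/7.

9/7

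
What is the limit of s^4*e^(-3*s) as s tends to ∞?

Write as s^4/e^{3s}, an ∞/∞ form.
Exponential growth dominates any polynomial, so repeated L'Hôpital (or the standard result) gives 0.

0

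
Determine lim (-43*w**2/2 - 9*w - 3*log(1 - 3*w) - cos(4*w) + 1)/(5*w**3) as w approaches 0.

27/5

Substitution gives 0/0 (the numerator vanishes to order 3).
Expand each term to order w^3: the coefficient of w^3 in −cos(4w) is 0 and in -3·ln(1 - 3w) is 27.
Lower-order terms cancel with the polynomial part, so the numerator is (27)·w^3 + o(w^3), and the limit is (27)/(5) = 27/5.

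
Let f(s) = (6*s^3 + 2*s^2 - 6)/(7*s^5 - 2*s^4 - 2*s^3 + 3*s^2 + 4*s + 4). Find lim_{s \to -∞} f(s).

The denominator has degree 5 and the numerator degree 3. Dividing numerator and denominator by s^5 sends every term to 0 except the leading denominator term, so the limit is 0.

0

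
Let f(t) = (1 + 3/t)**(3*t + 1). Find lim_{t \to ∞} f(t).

e^(9)

Write it as [(1 + 3/t)^t]^(3) · (1 + 3/t)^(1). The bracketed term tends to e^(3) and the second factor to 1, so the limit is e^(9).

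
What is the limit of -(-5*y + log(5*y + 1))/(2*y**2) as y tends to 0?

Direct substitution gives 0/0.
Apply L'Hôpital: lim (-5 + 5/(5*y + 1))/(-4*y), still 0/0.
After 2 applications of L'Hôpital's rule the quotient is (-25/(5*y + 1)^2)/(-4); substituting y = 0 gives 25/4.

25/4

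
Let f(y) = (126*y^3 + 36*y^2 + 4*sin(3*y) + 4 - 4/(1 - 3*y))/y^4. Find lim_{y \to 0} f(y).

-324

Substitution gives 0/0 (the numerator vanishes to order 4).
Expand each term to order y^4: the coefficient of y^4 in -4·1/(1 - 3y) is -324 and in 4·sin(3y) is 0.
Lower-order terms cancel with the polynomial part, so the numerator is (-324)·y^4 + o(y^4), and the limit is (-324)/(1) = -324.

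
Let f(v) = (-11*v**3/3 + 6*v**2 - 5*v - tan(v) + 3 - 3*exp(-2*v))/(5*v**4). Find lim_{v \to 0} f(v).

Substitution gives 0/0 (the numerator vanishes to order 4).
Expand each term to order v^4: the coefficient of v^4 in −tan(v) is 0 and in -3·e^(-2v) is -2.
Lower-order terms cancel with the polynomial part, so the numerator is (-2)·v^4 + o(v^4), and the limit is (-2)/(5) = -2/5.

-2/5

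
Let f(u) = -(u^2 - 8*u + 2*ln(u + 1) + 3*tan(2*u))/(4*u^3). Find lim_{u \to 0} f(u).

Substitution gives 0/0; apply L'Hôpital's rule 3 times.
After differentiating numerator and denominator 3 times the quotient is (4*(12*(u + 1)^3*(3*tan(2*u)^2 + 1)/cos(2*u)^2 + 1)/(u + 1)^3)/(-24); at u = 0 this is -13/6.

-13/6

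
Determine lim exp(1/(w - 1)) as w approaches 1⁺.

As w → 1⁺, 1/(w - 1) → +∞, so e^(1/(w - 1)) → ∞.

∞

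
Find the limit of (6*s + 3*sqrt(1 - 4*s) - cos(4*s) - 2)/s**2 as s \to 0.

Substitution gives 0/0; apply L'Hôpital's rule 2 times.
After differentiating numerator and denominator 2 times the quotient is (16*cos(4*s) - 12/(1 - 4*s)^(3/2))/(2); at s = 0 this is 2.

2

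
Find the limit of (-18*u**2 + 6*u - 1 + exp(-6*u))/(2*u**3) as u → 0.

-18

Direct substitution gives 0/0.
Apply L'Hôpital: lim (-36*u + 6 - 6*e^(-6*u))/(6*u^2), still 0/0.
Apply L'Hôpital: lim (-36 + 36*e^(-6*u))/(12*u), still 0/0.
After 3 applications of L'Hôpital's rule the quotient is (-216*e^(-6*u))/(12); substituting u = 0 gives -18.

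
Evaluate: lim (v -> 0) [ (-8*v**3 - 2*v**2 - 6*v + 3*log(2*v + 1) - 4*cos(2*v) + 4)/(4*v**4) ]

-11/3

Substitution gives 0/0; apply L'Hôpital's rule 4 times.
After differentiating numerator and denominator 4 times the quotient is (-64*cos(2*v) - 288/(2*v + 1)^4)/(96); at v = 0 this is -11/3.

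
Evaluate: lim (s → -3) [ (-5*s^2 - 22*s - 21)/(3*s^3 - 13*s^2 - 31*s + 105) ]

Since s = -3 makes numerator and denominator zero, (s + 3) divides both.
Cancelling it gives (-5*s - 7)/(3*s^2 - 22*s + 35); now plug in s = -3 to get 1/16.

1/16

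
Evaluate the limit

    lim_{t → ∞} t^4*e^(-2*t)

0

Write as t^4/e^{2t}, an ∞/∞ form.
Exponential growth dominates any polynomial, so repeated L'Hôpital (or the standard result) gives 0.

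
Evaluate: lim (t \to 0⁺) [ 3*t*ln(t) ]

This is a 0·(−∞) form. Rewrite as 3·ln(t) / t^(−1) and apply L'Hôpital:
the derivative quotient is 3·(1/t) / (−1·t^(−2)) = (-3/1)·t^1 → 0.

0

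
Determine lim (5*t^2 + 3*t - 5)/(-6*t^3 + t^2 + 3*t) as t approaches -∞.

0

The denominator has degree 3 and the numerator degree 2. Dividing numerator and denominator by t^3 sends every term to 0 except the leading denominator term, so the limit is 0.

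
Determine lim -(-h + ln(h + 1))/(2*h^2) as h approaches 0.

Direct substitution gives 0/0.
Apply L'Hôpital: lim (-1 + 1/(h + 1))/(-4*h), still 0/0.
After 2 applications of L'Hôpital's rule the quotient is (-1/(h + 1)^2)/(-4); substituting h = 0 gives 1/4.

1/4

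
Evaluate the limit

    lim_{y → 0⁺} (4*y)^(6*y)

1

Base → 0⁺ and exponent → 0⁺: a 0^0 form.
Take logs: 6y·ln(4y). This is 0·(−∞); rewriting as ln(4y)/(1/(6y)) and applying L'Hôpital gives 0.
Hence the limit is e^0 = 1.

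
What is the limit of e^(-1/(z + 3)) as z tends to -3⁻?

∞

As z → -3⁻, -1/(z + 3) → +∞, so e^(-1/(z + 3)) → ∞.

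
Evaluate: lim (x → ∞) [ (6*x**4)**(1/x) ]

1

Base → ∞ and exponent → 0: an ∞^0 form.
Take logs: (1/x)·ln(6·x^4) = (ln 6 + 4·ln x)/x → 0.
So the limit is e^0 = 1.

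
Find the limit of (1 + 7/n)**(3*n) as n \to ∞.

e^(21)

Let L be the limit and take ln: ln L = lim (3n)·ln(1 + 7/n) = lim (3n)·(7/n + O(1/n²)) = 21.
Hence L = e^(21).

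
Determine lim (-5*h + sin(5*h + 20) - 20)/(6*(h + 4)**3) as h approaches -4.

-125/36

Direct substitution gives 0/0.
Apply L'Hôpital: lim (5*cos(5*h + 20) - 5)/(18*(h + 4)^2), still 0/0.
Apply L'Hôpital: lim (-25*sin(5*h + 20))/(36*h + 144), still 0/0.
After 3 applications of L'Hôpital's rule the quotient is (-125*cos(5*h + 20))/(36); substituting h = -4 gives -125/36.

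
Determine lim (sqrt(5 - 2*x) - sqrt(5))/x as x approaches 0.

Substitution gives 0/0. Multiply numerator and denominator by the conjugate √(5 - 2x) + √5.
The numerator becomes (5 - 2x) − 5 = -2x, so the expression simplifies to -2/(√(5 - 2x) + √5).
Letting x → 0 gives -2/(2√5) = -√(5)/5.

-√(5)/5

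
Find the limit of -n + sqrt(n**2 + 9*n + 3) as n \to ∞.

9/2

An ∞ − ∞ form. Rationalising with the conjugate, the difference becomes (9n + 3) / (√(n^2 + 9*n + 3) + n).
For large n the denominator behaves like 2·n, so the quotient tends to 9/2 = 9/2.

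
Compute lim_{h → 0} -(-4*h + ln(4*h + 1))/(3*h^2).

Direct substitution gives 0/0.
Apply L'Hôpital: lim (-4 + 4/(4*h + 1))/(-6*h), still 0/0.
After 2 applications of L'Hôpital's rule the quotient is (-16/(4*h + 1)^2)/(-6); substituting h = 0 gives 8/3.

8/3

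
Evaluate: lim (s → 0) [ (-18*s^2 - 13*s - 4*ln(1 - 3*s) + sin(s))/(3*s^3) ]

215/18

Substitution gives 0/0; apply L'Hôpital's rule 3 times.
After differentiating numerator and denominator 3 times the quotient is (-cos(s) - 216/(3*s - 1)^3)/(18); at s = 0 this is 215/18.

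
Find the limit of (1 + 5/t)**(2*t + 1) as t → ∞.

e^(10)

Let L be the limit and take ln: ln L = lim (2t + 1)·ln(1 + 5/t) = lim (2t + 1)·(5/t + O(1/t²)) = 10.
Hence L = e^(10).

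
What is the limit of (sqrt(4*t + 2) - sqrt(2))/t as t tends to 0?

√(2)

Substitution gives 0/0. Multiply numerator and denominator by the conjugate √(2 + 4t) + √2.
The numerator becomes (2 + 4t) − 2 = 4t, so the expression simplifies to 4/(√(2 + 4t) + √2).
Letting t → 0 gives 4/(2√2) = √(2).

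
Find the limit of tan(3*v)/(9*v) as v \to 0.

1/3

Substitution gives 0/0.
Since tan(u)/u → 1 as u → 0, tan(3v)/(3v) → 1 and the limit is 3/9 = 1/3.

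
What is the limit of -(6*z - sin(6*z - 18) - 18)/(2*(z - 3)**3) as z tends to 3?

Direct substitution gives 0/0.
Apply L'Hôpital: lim (6 - 6*cos(6*z - 18))/(-6*(z - 3)^2), still 0/0.
Apply L'Hôpital: lim (36*sin(6*z - 18))/(36 - 12*z), still 0/0.
After 3 applications of L'Hôpital's rule the quotient is (216*cos(6*z - 18))/(-12); substituting z = 3 gives -18.

-18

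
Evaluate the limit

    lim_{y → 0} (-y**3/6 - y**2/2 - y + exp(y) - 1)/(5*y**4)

1/120

Direct substitution gives 0/0.
Apply L'Hôpital: lim (-y^2/2 - y + e^(y) - 1)/(20*y^3), still 0/0.
Apply L'Hôpital: lim (-y + e^(y) - 1)/(60*y^2), still 0/0.
Apply L'Hôpital: lim (e^(y) - 1)/(120*y), still 0/0.
After 4 applications of L'Hôpital's rule the quotient is (e^(y))/(120); substituting y = 0 gives 1/120.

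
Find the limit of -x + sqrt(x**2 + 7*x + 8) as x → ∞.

This has the form ∞ − ∞. Multiply and divide by the conjugate √(x^2 + 7*x + 8) + x.
That gives (7x + 8) / (√(x^2 + 7*x + 8) + x).
Divide numerator and denominator by x: the limit is 7/(2·1) = 7/2.

7/2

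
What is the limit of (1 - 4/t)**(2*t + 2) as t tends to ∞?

The base → 1 and the exponent → ∞: a 1^∞ form.
Take logarithms: (2t + 2)·ln(1 - 4/t). Since ln(1+u) ~ u for small u, this behaves like (2t)·(-4/t) → -8.
So the limit is e^(-8).

e^(-8)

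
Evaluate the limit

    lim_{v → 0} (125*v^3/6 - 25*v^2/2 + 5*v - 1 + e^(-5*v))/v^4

625/24

Direct substitution gives 0/0.
Apply L'Hôpital: lim (125*v^2/2 - 25*v + 5 - 5*e^(-5*v))/(4*v^3), still 0/0.
Apply L'Hôpital: lim (125*v - 25 + 25*e^(-5*v))/(12*v^2), still 0/0.
Apply L'Hôpital: lim (125 - 125*e^(-5*v))/(24*v), still 0/0.
After 4 applications of L'Hôpital's rule the quotient is (625*e^(-5*v))/(24); substituting v = 0 gives 625/24.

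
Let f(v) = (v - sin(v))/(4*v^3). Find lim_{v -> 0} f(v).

1/24

Direct substitution gives 0/0.
Apply L'Hôpital: lim (1 - cos(v))/(12*v^2), still 0/0.
Apply L'Hôpital: lim (sin(v))/(24*v), still 0/0.
After 3 applications of L'Hôpital's rule the quotient is (cos(v))/(24); substituting v = 0 gives 1/24.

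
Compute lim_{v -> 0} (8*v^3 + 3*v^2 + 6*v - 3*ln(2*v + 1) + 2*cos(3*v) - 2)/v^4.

75/4

Substitution gives 0/0; apply L'Hôpital's rule 4 times.
After differentiating numerator and denominator 4 times the quotient is (162*cos(3*v) + 288/(2*v + 1)^4)/(24); at v = 0 this is 75/4.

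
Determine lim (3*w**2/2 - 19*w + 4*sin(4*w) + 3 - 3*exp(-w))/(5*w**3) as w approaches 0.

Substitution gives 0/0 (the numerator vanishes to order 3).
Expand each term to order w^3: the coefficient of w^3 in -3·e^(-w) is 1/2 and in 4·sin(4w) is -128/3.
Lower-order terms cancel with the polynomial part, so the numerator is (-253/6)·w^3 + o(w^3), and the limit is (-253/6)/(5) = -253/30.

-253/30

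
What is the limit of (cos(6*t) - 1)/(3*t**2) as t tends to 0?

Direct substitution gives 0/0.
Apply L'Hôpital: lim (-6*sin(6*t))/(6*t), still 0/0.
After 2 applications of L'Hôpital's rule the quotient is (-36*cos(6*t))/(6); substituting t = 0 gives -6.

-6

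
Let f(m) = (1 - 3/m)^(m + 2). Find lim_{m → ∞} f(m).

The base → 1 and the exponent → ∞: a 1^∞ form.
Take logarithms: (m + 2)·ln(1 - 3/m). Since ln(1+u) ~ u for small u, this behaves like (m)·(-3/m) → -3.
So the limit is e^(-3).

e^(-3)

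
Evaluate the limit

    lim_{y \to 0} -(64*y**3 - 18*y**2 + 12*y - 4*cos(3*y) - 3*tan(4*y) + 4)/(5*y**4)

Substitution gives 0/0 (the numerator vanishes to order 4).
Expand each term to order y^4: the coefficient of y^4 in -3·tan(4y) is 0 and in -4·cos(3y) is -27/2.
Lower-order terms cancel with the polynomial part, so the numerator is (-27/2)·y^4 + o(y^4), and the limit is (-27/2)/(-5) = 27/10.

27/10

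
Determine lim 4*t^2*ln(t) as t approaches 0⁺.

This is a 0·(−∞) form. Rewrite as 4·ln(t) / t^(−2) and apply L'Hôpital:
the derivative quotient is 4·(1/t) / (−2·t^(−3)) = (-4/2)·t^2 → 0.

0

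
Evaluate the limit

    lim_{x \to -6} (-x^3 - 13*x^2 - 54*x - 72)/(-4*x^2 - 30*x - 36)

-1/3

Direct substitution gives 0/0, so factor. Both numerator and denominator have (x + 6) as a factor.
After cancelling, the expression reduces to (-x^2 - 7*x - 12)/(-4*x - 6).
Substituting x = -6 gives -1/3.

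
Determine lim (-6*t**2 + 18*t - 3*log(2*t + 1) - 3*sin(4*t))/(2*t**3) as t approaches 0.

12

Substitution gives 0/0 (the numerator vanishes to order 3).
Expand each term to order t^3: the coefficient of t^3 in -3·sin(4t) is 32 and in -3·ln(1 + 2t) is -8.
Lower-order terms cancel with the polynomial part, so the numerator is (24)·t^3 + o(t^3), and the limit is (24)/(2) = 12.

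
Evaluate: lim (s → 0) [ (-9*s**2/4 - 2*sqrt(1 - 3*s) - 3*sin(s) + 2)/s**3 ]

Substitution gives 0/0; apply L'Hôpital's rule 3 times.
After differentiating numerator and denominator 3 times the quotient is (3*cos(s) + 81/(4*(1 - 3*s)^(5/2)))/(6); at s = 0 this is 31/8.

31/8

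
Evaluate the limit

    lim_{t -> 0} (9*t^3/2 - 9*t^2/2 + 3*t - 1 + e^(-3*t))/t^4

27/8

Direct substitution gives 0/0.
Apply L'Hôpital: lim (27*t^2/2 - 9*t + 3 - 3*e^(-3*t))/(4*t^3), still 0/0.
Apply L'Hôpital: lim (27*t - 9 + 9*e^(-3*t))/(12*t^2), still 0/0.
Apply L'Hôpital: lim (27 - 27*e^(-3*t))/(24*t), still 0/0.
After 4 applications of L'Hôpital's rule the quotient is (81*e^(-3*t))/(24); substituting t = 0 gives 27/8.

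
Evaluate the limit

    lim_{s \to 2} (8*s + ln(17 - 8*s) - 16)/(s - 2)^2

-32

Direct substitution gives 0/0.
Apply L'Hôpital: lim (8 - 8/(17 - 8*s))/(2*s - 4), still 0/0.
After 2 applications of L'Hôpital's rule the quotient is (-64/(17 - 8*s)^2)/(2); substituting s = 2 gives -32.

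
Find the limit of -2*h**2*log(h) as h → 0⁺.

0

This is a 0·(−∞) form. Rewrite as -2·ln(h) / h^(−2) and apply L'Hôpital:
the derivative quotient is -2·(1/h) / (−2·h^(−3)) = (2/2)·h^2 → 0.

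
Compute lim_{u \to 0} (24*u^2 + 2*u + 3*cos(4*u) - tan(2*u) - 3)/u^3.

Substitution gives 0/0; apply L'Hôpital's rule 3 times.
After differentiating numerator and denominator 3 times the quotient is (192*sin(4*u) - 48*tan(2*u)^4 - 64*tan(2*u)^2 - 16)/(6); at u = 0 this is -8/3.

-8/3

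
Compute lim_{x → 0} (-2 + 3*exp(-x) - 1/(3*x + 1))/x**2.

-15/2

Substitution gives 0/0; apply L'Hôpital's rule 2 times.
After differentiating numerator and denominator 2 times the quotient is (3*e^(-x) - 18/(3*x + 1)^3)/(2); at x = 0 this is -15/2.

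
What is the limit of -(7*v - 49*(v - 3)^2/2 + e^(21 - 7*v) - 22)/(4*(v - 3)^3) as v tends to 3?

343/24

Direct substitution gives 0/0.
Apply L'Hôpital: lim (-49*v - 7*e^(21 - 7*v) + 154)/(-12*(v - 3)^2), still 0/0.
Apply L'Hôpital: lim (49*e^(21 - 7*v) - 49)/(72 - 24*v), still 0/0.
After 3 applications of L'Hôpital's rule the quotient is (-343*e^(21 - 7*v))/(-24); substituting v = 3 gives 343/24.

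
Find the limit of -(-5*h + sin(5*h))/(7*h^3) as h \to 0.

125/42

Direct substitution gives 0/0.
Apply L'Hôpital: lim (5*cos(5*h) - 5)/(-21*h^2), still 0/0.
Apply L'Hôpital: lim (-25*sin(5*h))/(-42*h), still 0/0.
After 3 applications of L'Hôpital's rule the quotient is (-125*cos(5*h))/(-42); substituting h = 0 gives 125/42.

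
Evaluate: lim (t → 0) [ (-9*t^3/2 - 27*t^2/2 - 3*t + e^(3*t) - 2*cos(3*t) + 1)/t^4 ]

-27/8

Substitution gives 0/0; apply L'Hôpital's rule 4 times.
After differentiating numerator and denominator 4 times the quotient is (81*e^(3*t) - 162*cos(3*t))/(24); at t = 0 this is -27/8.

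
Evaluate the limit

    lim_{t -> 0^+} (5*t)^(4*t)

1

Base → 0⁺ and exponent → 0⁺: a 0^0 form.
Take logs: 4t·ln(5t). This is 0·(−∞); rewriting as ln(5t)/(1/(4t)) and applying L'Hôpital gives 0.
Hence the limit is e^0 = 1.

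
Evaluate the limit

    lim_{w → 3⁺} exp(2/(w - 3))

∞

As w → 3⁺, 2/(w - 3) → +∞, so e^(2/(w - 3)) → ∞.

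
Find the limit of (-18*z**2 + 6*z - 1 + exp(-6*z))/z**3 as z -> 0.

-36

Direct substitution gives 0/0.
Apply L'Hôpital: lim (-36*z + 6 - 6*e^(-6*z))/(3*z^2), still 0/0.
Apply L'Hôpital: lim (-36 + 36*e^(-6*z))/(6*z), still 0/0.
After 3 applications of L'Hôpital's rule the quotient is (-216*e^(-6*z))/(6); substituting z = 0 gives -36.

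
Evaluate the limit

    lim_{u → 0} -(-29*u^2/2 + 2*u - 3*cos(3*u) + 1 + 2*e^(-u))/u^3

Substitution gives 0/0 (the numerator vanishes to order 3).
Expand each term to order u^3: the coefficient of u^3 in -3·cos(3u) is 0 and in 2·e^(-u) is -1/3.
Lower-order terms cancel with the polynomial part, so the numerator is (-1/3)·u^3 + o(u^3), and the limit is (-1/3)/(-1) = 1/3.

1/3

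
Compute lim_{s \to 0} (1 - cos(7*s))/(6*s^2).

49/12

Substitution gives 0/0.
Use (1 − cos u)/u² → 1/2 with u = 7s: the limit is 7²/(2·6) = 49/12.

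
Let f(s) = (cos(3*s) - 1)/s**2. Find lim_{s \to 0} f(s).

Direct substitution gives 0/0.
Apply L'Hôpital: lim (-3*sin(3*s))/(2*s), still 0/0.
After 2 applications of L'Hôpital's rule the quotient is (-9*cos(3*s))/(2); substituting s = 0 gives -9/2.

-9/2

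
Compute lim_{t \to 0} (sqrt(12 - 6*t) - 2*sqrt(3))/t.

Substitution gives 0/0. Multiply numerator and denominator by the conjugate √(12 - 6t) + √12.
The numerator becomes (12 - 6t) − 12 = -6t, so the expression simplifies to -6/(√(12 - 6t) + √12).
Letting t → 0 gives -6/(2√12) = -√(3)/2.

-√(3)/2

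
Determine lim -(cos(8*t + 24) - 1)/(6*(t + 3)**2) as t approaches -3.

16/3

Direct substitution gives 0/0.
Apply L'Hôpital: lim (-8*sin(8*t + 24))/(-12*t - 36), still 0/0.
After 2 applications of L'Hôpital's rule the quotient is (-64*cos(8*t + 24))/(-12); substituting t = -3 gives 16/3.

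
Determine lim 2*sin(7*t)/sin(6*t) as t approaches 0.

Substitution gives 0/0.
Divide numerator and denominator by t: sin(7t)/t → 7 and sin(6t)/t → 6, so the limit is 2·7/6 = 7/3.

7/3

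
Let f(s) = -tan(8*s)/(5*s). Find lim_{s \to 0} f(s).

Substitution gives 0/0.
Since tan(u)/u → 1 as u → 0, tan(8s)/(8s) → 1 and the limit is 8/(-5) = -8/5.

-8/5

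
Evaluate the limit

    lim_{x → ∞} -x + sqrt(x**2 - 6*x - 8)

-3

An ∞ − ∞ form. Rationalising with the conjugate, the difference becomes (-6x - 8) / (√(x^2 - 6*x - 8) + x).
For large x the denominator behaves like 2·x, so the quotient tends to -6/2 = -3.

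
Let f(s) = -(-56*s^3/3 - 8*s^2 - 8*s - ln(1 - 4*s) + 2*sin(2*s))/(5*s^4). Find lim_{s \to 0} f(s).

Substitution gives 0/0 (the numerator vanishes to order 4).
Expand each term to order s^4: the coefficient of s^4 in −ln(1 - 4s) is 64 and in 2·sin(2s) is 0.
Lower-order terms cancel with the polynomial part, so the numerator is (64)·s^4 + o(s^4), and the limit is (64)/(-5) = -64/5.

-64/5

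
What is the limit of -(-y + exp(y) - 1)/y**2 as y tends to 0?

-1/2

Direct substitution gives 0/0.
Apply L'Hôpital: lim (e^(y) - 1)/(-2*y), still 0/0.
After 2 applications of L'Hôpital's rule the quotient is (e^(y))/(-2); substituting y = 0 gives -1/2.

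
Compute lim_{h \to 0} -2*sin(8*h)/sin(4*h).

-4

Substitution gives 0/0.
Divide numerator and denominator by h: sin(8h)/h → 8 and sin(4h)/h → 4, so the limit is -2·8/4 = -4.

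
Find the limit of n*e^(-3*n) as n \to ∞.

0

Write as n^1/e^{3n}, an ∞/∞ form.
Exponential growth dominates any polynomial, so repeated L'Hôpital (or the standard result) gives 0.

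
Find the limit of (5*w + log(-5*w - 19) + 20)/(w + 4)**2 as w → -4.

-25/2

Direct substitution gives 0/0.
Apply L'Hôpital: lim (5 - 5/(-5*w - 19))/(2*w + 8), still 0/0.
After 2 applications of L'Hôpital's rule the quotient is (-25/(-5*w - 19)^2)/(2); substituting w = -4 gives -25/2.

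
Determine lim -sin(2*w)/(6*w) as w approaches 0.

Substitution gives 0/0.
Write it as (2/(-6))·sin(2w)/(2w); since sin(u)/u → 1, the limit is -1/3.

-1/3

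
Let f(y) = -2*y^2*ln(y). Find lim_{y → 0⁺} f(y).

This is a 0·(−∞) form. Rewrite as -2·ln(y) / y^(−2) and apply L'Hôpital:
the derivative quotient is -2·(1/y) / (−2·y^(−3)) = (2/2)·y^2 → 0.

0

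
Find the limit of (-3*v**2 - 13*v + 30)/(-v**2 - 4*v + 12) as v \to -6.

At v = -6 both the top and bottom vanish — a removable singularity. Factoring out (v + 6) from each leaves (5 - 3*v)/(2 - v), which at v = -6 equals 23/8.

23/8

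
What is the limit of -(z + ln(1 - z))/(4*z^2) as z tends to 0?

1/8

Direct substitution gives 0/0.
Apply L'Hôpital: lim (1 - 1/(1 - z))/(-8*z), still 0/0.
After 2 applications of L'Hôpital's rule the quotient is (-1/(1 - z)^2)/(-8); substituting z = 0 gives 1/8.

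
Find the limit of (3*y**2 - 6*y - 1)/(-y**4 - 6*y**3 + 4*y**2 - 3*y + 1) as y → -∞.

The denominator has degree 4 and the numerator degree 2. Dividing numerator and denominator by y^4 sends every term to 0 except the leading denominator term, so the limit is 0.

0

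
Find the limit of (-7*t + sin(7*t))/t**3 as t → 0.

-343/6

Direct substitution gives 0/0.
Apply L'Hôpital: lim (7*cos(7*t) - 7)/(3*t^2), still 0/0.
Apply L'Hôpital: lim (-49*sin(7*t))/(6*t), still 0/0.
After 3 applications of L'Hôpital's rule the quotient is (-343*cos(7*t))/(6); substituting t = 0 gives -343/6.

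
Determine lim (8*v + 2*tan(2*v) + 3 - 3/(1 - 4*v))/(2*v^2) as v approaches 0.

-24

Substitution gives 0/0 (the numerator vanishes to order 2).
Expand each term to order v^2: the coefficient of v^2 in -3·1/(1 - 4v) is -48 and in 2·tan(2v) is 0.
Lower-order terms cancel with the polynomial part, so the numerator is (-48)·v^2 + o(v^2), and the limit is (-48)/(2) = -24.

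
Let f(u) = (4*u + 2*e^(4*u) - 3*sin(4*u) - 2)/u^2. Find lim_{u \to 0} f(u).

16

Substitution gives 0/0; apply L'Hôpital's rule 2 times.
After differentiating numerator and denominator 2 times the quotient is (32*e^(4*u) + 48*sin(4*u))/(2); at u = 0 this is 16.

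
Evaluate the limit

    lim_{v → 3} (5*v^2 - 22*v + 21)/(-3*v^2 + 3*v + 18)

At v = 3 both the top and bottom vanish — a removable singularity. Factoring out (v - 3) from each leaves (5*v - 7)/(-3*v - 6), which at v = 3 equals -8/15.

-8/15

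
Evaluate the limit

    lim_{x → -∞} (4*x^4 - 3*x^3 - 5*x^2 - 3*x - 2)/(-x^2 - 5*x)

-∞

The numerator has higher degree (4 > 2); the quotient behaves like (4/(-1))·x^2 for large |x|.
As x → −∞ this diverges to -∞.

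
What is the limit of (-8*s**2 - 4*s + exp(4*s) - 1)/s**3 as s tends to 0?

32/3

Direct substitution gives 0/0.
Apply L'Hôpital: lim (-16*s + 4*e^(4*s) - 4)/(3*s^2), still 0/0.
Apply L'Hôpital: lim (16*e^(4*s) - 16)/(6*s), still 0/0.
After 3 applications of L'Hôpital's rule the quotient is (64*e^(4*s))/(6); substituting s = 0 gives 32/3.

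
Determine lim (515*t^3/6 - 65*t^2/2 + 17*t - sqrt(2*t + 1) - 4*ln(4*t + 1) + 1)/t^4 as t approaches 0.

2053/8

Substitution gives 0/0 (the numerator vanishes to order 4).
Expand each term to order t^4: the coefficient of t^4 in -4·ln(1 + 4t) is 256 and in −√(1 + 2t) is 5/8.
Lower-order terms cancel with the polynomial part, so the numerator is (2053/8)·t^4 + o(t^4), and the limit is (2053/8)/(1) = 2053/8.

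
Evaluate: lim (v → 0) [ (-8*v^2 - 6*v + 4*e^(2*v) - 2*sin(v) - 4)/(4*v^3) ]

Substitution gives 0/0; apply L'Hôpital's rule 3 times.
After differentiating numerator and denominator 3 times the quotient is (32*e^(2*v) + 2*cos(v))/(24); at v = 0 this is 17/12.

17/12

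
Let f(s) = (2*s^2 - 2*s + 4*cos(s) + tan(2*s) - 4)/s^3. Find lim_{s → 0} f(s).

8/3

Substitution gives 0/0; apply L'Hôpital's rule 3 times.
After differentiating numerator and denominator 3 times the quotient is (4*sin(s) + 48*tan(2*s)^4 + 64*tan(2*s)^2 + 16)/(6); at s = 0 this is 8/3.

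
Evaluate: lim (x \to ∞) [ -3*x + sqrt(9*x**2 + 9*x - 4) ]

This has the form ∞ − ∞. Multiply and divide by the conjugate √(9*x^2 + 9*x - 4) + 3x.
That gives (9x - 4) / (√(9*x^2 + 9*x - 4) + 3x).
Divide numerator and denominator by x: the limit is 9/(2·3) = 3/2.

3/2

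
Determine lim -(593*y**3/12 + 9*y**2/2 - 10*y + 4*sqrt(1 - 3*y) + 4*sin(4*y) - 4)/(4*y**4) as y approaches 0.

Substitution gives 0/0 (the numerator vanishes to order 4).
Expand each term to order y^4: the coefficient of y^4 in 4·sin(4y) is 0 and in 4·√(1 - 3y) is -405/32.
Lower-order terms cancel with the polynomial part, so the numerator is (-405/32)·y^4 + o(y^4), and the limit is (-405/32)/(-4) = 405/128.

405/128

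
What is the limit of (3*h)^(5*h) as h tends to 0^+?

Base → 0⁺ and exponent → 0⁺: a 0^0 form.
Take logs: 5h·ln(3h). This is 0·(−∞); rewriting as ln(3h)/(1/(5h)) and applying L'Hôpital gives 0.
Hence the limit is e^0 = 1.

1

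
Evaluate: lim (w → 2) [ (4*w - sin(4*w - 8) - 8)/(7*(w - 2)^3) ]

Direct substitution gives 0/0.
Apply L'Hôpital: lim (4 - 4*cos(4*w - 8))/(21*(w - 2)^2), still 0/0.
Apply L'Hôpital: lim (16*sin(4*w - 8))/(42*w - 84), still 0/0.
After 3 applications of L'Hôpital's rule the quotient is (64*cos(4*w - 8))/(42); substituting w = 2 gives 32/21.

32/21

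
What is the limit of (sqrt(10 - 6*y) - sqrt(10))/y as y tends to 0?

-3*√(10)/10

A 0/0 form; rationalise with √(10 - 6y) + √10. This collapses the numerator to -6y, leaving -6/(√(10 - 6y) + √10) → -6/(2√10) = -3*√(10)/10.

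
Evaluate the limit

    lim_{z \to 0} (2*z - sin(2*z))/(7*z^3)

4/21

Direct substitution gives 0/0.
Apply L'Hôpital: lim (2 - 2*cos(2*z))/(21*z^2), still 0/0.
Apply L'Hôpital: lim (4*sin(2*z))/(42*z), still 0/0.
After 3 applications of L'Hôpital's rule the quotient is (8*cos(2*z))/(42); substituting z = 0 gives 4/21.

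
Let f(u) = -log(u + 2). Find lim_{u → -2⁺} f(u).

∞

As u → -2⁺, u + 2 → 0⁺ and ln(u + 2) → −∞.
Multiplying by -1 gives ∞.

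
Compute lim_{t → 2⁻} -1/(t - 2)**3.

As t → 2⁻, (t - 2) → 0⁻, so (t - 2)^3 → 0⁻ and -1/(t - 2)^3 → ∞.

∞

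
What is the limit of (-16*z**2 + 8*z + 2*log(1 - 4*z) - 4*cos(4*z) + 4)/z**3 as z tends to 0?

Substitution gives 0/0; apply L'Hôpital's rule 3 times.
After differentiating numerator and denominator 3 times the quotient is (-256*sin(4*z) + 256/(4*z - 1)^3)/(6); at z = 0 this is -128/3.

-128/3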